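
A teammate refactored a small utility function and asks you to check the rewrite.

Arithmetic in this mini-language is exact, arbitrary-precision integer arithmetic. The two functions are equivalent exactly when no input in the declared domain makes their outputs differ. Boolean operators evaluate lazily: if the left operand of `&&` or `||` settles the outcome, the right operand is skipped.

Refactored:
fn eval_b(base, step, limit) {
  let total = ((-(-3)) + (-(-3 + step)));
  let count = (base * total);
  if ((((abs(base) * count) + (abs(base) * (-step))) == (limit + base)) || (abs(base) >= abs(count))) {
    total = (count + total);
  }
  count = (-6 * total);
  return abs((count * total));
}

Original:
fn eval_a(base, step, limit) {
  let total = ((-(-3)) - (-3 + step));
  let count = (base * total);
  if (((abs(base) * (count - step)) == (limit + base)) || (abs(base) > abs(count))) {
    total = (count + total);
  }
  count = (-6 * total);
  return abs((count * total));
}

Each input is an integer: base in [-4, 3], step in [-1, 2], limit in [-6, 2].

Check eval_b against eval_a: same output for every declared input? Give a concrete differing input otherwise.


Equivalent. The edit looks behavioral (`(abs(base) > abs(count))` became `(abs(base) >= abs(count))`), but over these ranges it never changes the outcome.
Sweeping the whole domain (288 inputs) finds no disagreement.
Spot check at base=0, step=0, limit=-4 — eval_a: total := 6 | count := 0 | (((abs(base) * (count - step)) == (limit + base)) || (abs(base) > abs(count))): false | count := -36 | result 216. eval_b: total := 6 | count := 0 | ((((abs(base) * count) + (abs(base) * (-step))) == (limit + base)) || (abs(base) >= abs(count))): true | total := 6 | count := -36 | result 216. Both give 216.
verdict: equivalent


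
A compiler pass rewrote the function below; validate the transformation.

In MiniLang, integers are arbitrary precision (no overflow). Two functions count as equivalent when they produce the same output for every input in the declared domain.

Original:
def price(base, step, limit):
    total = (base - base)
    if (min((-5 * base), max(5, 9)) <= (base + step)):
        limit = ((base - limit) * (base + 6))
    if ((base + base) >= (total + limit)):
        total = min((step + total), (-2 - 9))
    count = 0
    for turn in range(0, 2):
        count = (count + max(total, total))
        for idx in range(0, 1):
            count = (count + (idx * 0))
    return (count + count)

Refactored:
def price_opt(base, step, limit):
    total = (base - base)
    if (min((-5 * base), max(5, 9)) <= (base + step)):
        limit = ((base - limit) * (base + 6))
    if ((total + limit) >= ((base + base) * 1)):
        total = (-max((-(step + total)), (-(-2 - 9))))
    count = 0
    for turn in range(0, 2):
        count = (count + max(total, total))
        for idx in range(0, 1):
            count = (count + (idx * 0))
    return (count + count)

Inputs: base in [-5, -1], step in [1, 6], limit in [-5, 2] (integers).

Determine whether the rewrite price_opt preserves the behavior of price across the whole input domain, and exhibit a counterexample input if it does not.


The rewrite breaks on base=-5, step=1, limit=-5, where the results are 0 and -44.
price: total becomes 0; next (min((-5 * base), max(5, 9)) <= (base + step)) evaluates to false; next ((base + base) >= (total + limit)) evaluates to false; next count becomes 0; next at turn=0:; next count becomes 0; next at idx=0:; next count becomes 0; next at turn=1:; next count becomes 0; next at idx=0:; next count becomes 0; next final value 0
price_opt: total becomes 0; next (min((-5 * base), max(5, 9)) <= (base + step)) evaluates to false; next ((total + limit) >= ((base + base) * 1)) evaluates to true; next total becomes -11; next count becomes 0; next at turn=0:; next count becomes -11; next at idx=0:; next count becomes -11; next at turn=1:; next count becomes -22; next at idx=0:; next count becomes -22; next final value -44
verdict: not equivalent; witness: base=-5, step=1, limit=-5


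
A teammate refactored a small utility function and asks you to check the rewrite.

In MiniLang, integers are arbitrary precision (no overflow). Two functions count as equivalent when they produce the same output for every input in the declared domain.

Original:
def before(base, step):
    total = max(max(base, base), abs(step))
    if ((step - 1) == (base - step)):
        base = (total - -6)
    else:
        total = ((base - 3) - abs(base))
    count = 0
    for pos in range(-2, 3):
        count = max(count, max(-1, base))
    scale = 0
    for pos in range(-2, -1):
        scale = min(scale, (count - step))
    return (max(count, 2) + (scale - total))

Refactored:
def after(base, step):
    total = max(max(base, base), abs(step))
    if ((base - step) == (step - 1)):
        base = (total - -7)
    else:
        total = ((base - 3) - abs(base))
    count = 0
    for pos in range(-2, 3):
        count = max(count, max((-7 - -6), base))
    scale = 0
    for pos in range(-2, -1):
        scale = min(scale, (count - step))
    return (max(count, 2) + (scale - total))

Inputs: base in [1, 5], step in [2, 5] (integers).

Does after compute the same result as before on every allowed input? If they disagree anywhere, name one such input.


These are not equivalent — on base=3, step=2 the outputs split (6 vs 7).
before: total := 3 | ((step - 1) == (base - step)): true | base := 9 | count := 0 | iter pos=-2: | count := 9 | iter pos=-1: | count := 9 | iter pos=0: | count := 9 | iter pos=1: | count := 9 | iter pos=2: | count := 9 | scale := 0 | iter pos=-2: | scale := 0 | result 6
after: total := 3 | ((base - step) == (step - 1)): true | base := 10 | count := 0 | iter pos=-2: | count := 10 | iter pos=-1: | count := 10 | iter pos=0: | count := 10 | iter pos=1: | count := 10 | iter pos=2: | count := 10 | scale := 0 | iter pos=-2: | scale := 0 | result 7
verdict: not equivalent; witness: base=3, step=2


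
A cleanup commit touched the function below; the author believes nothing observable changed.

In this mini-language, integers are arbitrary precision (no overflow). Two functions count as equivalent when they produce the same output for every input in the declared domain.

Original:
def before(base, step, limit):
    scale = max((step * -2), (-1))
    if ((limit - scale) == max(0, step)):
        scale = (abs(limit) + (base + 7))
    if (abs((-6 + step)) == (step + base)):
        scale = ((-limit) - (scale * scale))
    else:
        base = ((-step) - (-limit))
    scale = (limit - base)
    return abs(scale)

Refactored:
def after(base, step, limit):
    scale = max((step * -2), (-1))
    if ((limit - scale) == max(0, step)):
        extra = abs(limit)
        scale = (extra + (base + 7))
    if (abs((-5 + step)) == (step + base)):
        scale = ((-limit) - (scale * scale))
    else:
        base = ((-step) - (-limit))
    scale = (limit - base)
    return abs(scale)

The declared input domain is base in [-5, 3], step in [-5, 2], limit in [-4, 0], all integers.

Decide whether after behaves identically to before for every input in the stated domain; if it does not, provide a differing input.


Consider the input base=1, step=2, limit=-4.
before: scale=-1, then ((limit - scale) == max(0, step)) is false, then (abs((-6 + step)) == (step + base)) is false, then base=-6, then scale=2, then returns 2
after: scale=-1, then ((limit - scale) == max(0, step)) is false, then (abs((-5 + step)) == (step + base)) is true, then scale=3, then scale=-5, then returns 5
2 and 5 differ, so these are not the same function on this domain.
verdict: not equivalent; witness: base=1, step=2, limit=-4


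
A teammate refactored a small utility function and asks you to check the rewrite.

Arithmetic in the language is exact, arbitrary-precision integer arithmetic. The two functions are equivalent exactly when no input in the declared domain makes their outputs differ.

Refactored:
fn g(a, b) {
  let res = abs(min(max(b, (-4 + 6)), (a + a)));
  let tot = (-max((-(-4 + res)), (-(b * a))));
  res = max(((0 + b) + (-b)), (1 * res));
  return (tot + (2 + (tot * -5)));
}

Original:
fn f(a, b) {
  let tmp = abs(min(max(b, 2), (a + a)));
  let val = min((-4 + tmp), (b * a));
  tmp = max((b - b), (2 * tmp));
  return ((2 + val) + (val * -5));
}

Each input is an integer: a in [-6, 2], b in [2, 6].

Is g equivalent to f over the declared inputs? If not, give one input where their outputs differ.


Equivalent. The suspicious edit (`2` became `1`) never changes the result for any input inside the declared domain.
Across all 45 domain points the two functions coincide.
Spot check at a=-5, b=4 — f: tmp=10, then val=-20, then tmp=20, then returns 82. g: res=10, then tot=-20, then res=10, then returns 82. Both give 82.
verdict: equivalent


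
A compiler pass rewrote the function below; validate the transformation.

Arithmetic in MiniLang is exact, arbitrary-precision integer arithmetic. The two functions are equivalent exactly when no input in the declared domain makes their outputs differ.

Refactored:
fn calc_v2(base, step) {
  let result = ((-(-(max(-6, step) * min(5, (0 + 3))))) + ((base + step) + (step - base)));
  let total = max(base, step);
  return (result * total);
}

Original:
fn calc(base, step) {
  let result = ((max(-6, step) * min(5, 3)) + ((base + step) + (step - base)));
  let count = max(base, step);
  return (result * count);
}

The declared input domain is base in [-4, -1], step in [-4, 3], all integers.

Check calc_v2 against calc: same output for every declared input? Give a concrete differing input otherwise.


The two versions differ — the changes include arithmetic usage differs; and constant usage differs; and local variable names differ.
As a probe, take base=-3, step=-1: calc runs result=-5, then count=-1, then returns 5; calc_v2 runs result=-5, then total=-1, then returns 5; both end at 5.
Every one of the 32 inputs gives matching results.
verdict: equivalent


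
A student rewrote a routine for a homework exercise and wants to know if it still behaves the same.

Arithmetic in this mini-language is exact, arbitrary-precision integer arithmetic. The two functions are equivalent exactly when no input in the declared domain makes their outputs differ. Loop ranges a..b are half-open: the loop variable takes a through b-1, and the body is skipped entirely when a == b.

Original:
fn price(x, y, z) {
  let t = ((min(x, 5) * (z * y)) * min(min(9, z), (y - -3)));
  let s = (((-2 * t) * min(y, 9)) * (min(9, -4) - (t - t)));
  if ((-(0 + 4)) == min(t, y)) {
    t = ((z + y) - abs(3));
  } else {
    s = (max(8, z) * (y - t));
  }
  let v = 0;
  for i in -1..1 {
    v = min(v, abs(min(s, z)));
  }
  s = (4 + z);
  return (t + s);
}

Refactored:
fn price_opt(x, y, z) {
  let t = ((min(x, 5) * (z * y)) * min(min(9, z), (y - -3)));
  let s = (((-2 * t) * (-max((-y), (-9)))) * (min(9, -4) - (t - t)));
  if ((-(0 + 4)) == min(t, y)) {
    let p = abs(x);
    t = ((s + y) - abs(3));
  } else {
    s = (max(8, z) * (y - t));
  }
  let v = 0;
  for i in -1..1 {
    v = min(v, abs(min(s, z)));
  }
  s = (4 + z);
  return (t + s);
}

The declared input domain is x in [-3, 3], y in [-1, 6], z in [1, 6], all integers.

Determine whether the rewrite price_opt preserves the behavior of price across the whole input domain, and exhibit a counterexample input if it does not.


Try x=-2, y=2, z=1.
price: t becomes -4; next s becomes -64; next ((-(0 + 4)) == min(t, y)) evaluates to true; next t becomes 0; next v becomes 0; next at i=-1:; next v becomes 0; next at i=0:; next v becomes 0; next s becomes 5; next final value 5
price_opt: t becomes -4; next s becomes -64; next ((-(0 + 4)) == min(t, y)) evaluates to true; next p becomes 2; next t becomes -65; next v becomes 0; next at i=-1:; next v becomes 0; next at i=0:; next v becomes 0; next s becomes 5; next final value -60
5 != -60, so the rewrite changes behavior.
verdict: not equivalent; witness: x=-2, y=2, z=1


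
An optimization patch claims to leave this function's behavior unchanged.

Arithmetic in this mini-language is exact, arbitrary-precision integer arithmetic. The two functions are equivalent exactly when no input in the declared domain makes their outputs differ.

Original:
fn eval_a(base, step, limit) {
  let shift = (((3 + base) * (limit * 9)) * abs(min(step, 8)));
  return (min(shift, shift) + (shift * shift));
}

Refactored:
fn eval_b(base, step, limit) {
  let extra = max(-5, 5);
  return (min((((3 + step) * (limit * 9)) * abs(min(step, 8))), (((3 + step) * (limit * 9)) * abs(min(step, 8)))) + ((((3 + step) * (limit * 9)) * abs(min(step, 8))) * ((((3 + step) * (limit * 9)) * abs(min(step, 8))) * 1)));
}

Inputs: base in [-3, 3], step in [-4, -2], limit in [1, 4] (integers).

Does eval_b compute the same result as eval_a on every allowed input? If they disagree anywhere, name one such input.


Input base=-3, step=-4, limit=1: 0 from eval_a versus 1260 from eval_b.
verdict: not equivalent; witness: base=-3, step=-4, limit=1


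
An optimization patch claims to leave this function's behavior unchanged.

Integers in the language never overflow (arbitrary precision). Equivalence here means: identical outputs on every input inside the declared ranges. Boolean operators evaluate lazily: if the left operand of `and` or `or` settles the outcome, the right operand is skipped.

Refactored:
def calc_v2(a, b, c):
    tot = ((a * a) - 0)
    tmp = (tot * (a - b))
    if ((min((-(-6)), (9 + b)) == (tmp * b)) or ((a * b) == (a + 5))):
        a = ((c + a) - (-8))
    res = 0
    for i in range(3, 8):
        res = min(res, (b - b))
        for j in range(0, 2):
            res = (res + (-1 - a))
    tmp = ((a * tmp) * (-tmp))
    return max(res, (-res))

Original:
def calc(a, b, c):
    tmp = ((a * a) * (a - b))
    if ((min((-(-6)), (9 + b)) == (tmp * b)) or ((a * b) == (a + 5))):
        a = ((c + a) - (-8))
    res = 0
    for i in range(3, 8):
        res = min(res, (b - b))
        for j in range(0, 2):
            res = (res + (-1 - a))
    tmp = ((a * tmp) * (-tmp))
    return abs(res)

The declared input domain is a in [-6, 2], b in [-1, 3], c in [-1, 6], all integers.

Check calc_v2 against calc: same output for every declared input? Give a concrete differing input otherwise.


Although statement counts differ; also constant usage differs; also arithmetic usage differs; also local variable names differ; also min/max/abs usage differs, 360/360 inputs agree.
verdict: equivalent


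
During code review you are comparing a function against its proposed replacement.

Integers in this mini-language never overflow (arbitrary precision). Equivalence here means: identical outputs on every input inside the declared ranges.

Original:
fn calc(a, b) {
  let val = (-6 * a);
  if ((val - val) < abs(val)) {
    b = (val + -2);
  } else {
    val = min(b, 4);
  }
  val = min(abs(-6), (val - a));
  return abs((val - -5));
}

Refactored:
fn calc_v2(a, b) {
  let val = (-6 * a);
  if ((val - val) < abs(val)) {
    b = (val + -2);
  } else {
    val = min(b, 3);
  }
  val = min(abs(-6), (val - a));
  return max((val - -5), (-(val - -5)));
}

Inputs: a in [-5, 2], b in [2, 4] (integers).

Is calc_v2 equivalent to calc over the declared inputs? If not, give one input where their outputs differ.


On input a=0, b=4, calc returns 9 while calc_v2 returns 8.
verdict: not equivalent; witness: a=0, b=4


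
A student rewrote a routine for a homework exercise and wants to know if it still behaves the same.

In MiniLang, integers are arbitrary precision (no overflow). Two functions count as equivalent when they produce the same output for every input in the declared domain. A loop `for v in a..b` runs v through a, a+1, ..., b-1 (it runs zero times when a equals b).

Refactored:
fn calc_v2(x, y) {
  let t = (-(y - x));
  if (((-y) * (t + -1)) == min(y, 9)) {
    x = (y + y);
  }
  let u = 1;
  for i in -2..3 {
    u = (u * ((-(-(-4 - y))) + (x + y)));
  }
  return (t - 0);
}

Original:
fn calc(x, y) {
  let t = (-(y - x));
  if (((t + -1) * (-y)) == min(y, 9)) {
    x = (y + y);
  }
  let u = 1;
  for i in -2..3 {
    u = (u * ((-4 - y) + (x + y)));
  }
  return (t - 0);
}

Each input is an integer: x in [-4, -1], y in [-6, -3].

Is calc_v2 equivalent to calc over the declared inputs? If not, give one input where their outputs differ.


The two versions differ — the changes include same computation, different form.
Spot check at x=-4, y=-4 — calc: t=0, then (((t + -1) * (-y)) == min(y, 9)) is true, then x=-8, then u=1, then (i=-2), then u=-12, then (i=-1), then u=144, then (i=0), then u=-1728, then (i=1), then u=20736, then (i=2), then u=-248832, then returns 0. calc_v2: t=0, then (((-y) * (t + -1)) == min(y, 9)) is true, then x=-8, then u=1, then (i=-2), then u=-12, then (i=-1), then u=144, then (i=0), then u=-1728, then (i=1), then u=20736, then (i=2), then u=-248832, then returns 0. Both give 0.
Sweeping the whole domain (16 inputs) finds no disagreement.
verdict: equivalent


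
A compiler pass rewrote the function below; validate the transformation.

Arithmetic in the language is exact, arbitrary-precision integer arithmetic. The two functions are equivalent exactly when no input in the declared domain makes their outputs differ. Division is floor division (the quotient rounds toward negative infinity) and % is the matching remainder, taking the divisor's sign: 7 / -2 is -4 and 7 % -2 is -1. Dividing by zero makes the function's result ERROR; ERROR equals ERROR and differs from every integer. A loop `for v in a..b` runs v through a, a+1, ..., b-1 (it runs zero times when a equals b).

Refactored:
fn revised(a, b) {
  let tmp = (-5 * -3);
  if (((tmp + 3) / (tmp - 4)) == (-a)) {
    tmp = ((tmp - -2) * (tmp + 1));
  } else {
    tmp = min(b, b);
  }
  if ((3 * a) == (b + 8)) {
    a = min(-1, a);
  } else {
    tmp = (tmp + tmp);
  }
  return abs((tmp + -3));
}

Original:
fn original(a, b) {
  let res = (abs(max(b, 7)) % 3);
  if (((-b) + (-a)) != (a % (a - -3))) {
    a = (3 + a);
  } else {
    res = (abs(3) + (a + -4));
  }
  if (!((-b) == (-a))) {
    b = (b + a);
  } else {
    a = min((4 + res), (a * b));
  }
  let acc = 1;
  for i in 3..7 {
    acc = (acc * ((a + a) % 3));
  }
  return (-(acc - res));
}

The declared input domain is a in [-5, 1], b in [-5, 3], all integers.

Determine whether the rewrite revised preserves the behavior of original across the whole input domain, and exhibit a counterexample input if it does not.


These are not equivalent — on a=-5, b=-5 the outputs split (-15 vs 13).
original: res = 1; (((-b) + (-a)) != (a % (a - -3))) -> true; a = -2; (!((-b) == (-a))) -> true; b = -7; acc = 1; [i=3]; acc = 2; [i=4]; acc = 4; [i=5]; acc = 8; [i=6]; acc = 16; return -15
revised: tmp = 15; (((tmp + 3) / (tmp - 4)) == (-a)) -> false; tmp = -5; ((3 * a) == (b + 8)) -> false; tmp = -10; return 13
verdict: not equivalent; witness: a=-5, b=-5


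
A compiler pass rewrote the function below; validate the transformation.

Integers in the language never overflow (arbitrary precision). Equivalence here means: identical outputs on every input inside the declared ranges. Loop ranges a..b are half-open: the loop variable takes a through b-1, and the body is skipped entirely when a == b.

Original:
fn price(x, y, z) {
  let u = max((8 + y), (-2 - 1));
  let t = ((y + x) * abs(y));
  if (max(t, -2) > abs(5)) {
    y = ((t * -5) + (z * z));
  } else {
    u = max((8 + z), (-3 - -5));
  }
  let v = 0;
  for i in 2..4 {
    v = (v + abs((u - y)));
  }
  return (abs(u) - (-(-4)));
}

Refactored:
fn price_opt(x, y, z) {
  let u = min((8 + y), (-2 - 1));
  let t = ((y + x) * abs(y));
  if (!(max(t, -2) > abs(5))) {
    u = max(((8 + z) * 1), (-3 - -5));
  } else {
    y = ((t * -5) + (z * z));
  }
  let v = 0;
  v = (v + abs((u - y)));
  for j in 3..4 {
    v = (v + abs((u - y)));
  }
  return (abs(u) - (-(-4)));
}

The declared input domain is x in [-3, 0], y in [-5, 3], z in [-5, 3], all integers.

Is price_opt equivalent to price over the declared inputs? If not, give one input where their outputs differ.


Not equivalent: x=-1, y=3, z=-5 separates them (7 vs -1).
price: u=11, then t=6, then (max(t, -2) > abs(5)) is true, then y=-5, then v=0, then (i=2), then v=16, then (i=3), then v=32, then returns 7
price_opt: u=-3, then t=6, then (!(max(t, -2) > abs(5))) is false, then y=-5, then v=0, then v=2, then (j=3), then v=4, then returns -1
verdict: not equivalent; witness: x=-1, y=3, z=-5


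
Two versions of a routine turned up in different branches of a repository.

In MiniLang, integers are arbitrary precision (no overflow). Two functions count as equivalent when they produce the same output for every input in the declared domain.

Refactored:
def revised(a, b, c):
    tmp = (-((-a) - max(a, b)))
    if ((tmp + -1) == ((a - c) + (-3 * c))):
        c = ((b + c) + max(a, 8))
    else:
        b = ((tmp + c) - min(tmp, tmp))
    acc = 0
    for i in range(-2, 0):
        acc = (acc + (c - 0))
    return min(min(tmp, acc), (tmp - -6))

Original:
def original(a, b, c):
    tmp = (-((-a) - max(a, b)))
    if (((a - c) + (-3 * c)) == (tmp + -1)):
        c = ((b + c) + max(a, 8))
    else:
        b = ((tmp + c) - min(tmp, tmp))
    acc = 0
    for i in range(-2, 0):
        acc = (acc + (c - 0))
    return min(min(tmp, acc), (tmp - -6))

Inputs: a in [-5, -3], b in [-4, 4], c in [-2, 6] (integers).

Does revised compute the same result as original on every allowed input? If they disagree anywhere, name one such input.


Side by side, the visible changes include: same computation, different form.
One worked example (a=-5, b=-3, c=3) — original: tmp becomes -8; next (((a - c) + (-3 * c)) == (tmp + -1)) evaluates to false; next b becomes 3; next acc becomes 0; next at i=-2:; next acc becomes 3; next at i=-1:; next acc becomes 6; next final value -8; revised: tmp becomes -8; next ((tmp + -1) == ((a - c) + (-3 * c))) evaluates to false; next b becomes 3; next acc becomes 0; next at i=-2:; next acc becomes 3; next at i=-1:; next acc becomes 6; next final value -8; agreement on -8.
Across all 243 domain points the two functions coincide.
verdict: equivalent


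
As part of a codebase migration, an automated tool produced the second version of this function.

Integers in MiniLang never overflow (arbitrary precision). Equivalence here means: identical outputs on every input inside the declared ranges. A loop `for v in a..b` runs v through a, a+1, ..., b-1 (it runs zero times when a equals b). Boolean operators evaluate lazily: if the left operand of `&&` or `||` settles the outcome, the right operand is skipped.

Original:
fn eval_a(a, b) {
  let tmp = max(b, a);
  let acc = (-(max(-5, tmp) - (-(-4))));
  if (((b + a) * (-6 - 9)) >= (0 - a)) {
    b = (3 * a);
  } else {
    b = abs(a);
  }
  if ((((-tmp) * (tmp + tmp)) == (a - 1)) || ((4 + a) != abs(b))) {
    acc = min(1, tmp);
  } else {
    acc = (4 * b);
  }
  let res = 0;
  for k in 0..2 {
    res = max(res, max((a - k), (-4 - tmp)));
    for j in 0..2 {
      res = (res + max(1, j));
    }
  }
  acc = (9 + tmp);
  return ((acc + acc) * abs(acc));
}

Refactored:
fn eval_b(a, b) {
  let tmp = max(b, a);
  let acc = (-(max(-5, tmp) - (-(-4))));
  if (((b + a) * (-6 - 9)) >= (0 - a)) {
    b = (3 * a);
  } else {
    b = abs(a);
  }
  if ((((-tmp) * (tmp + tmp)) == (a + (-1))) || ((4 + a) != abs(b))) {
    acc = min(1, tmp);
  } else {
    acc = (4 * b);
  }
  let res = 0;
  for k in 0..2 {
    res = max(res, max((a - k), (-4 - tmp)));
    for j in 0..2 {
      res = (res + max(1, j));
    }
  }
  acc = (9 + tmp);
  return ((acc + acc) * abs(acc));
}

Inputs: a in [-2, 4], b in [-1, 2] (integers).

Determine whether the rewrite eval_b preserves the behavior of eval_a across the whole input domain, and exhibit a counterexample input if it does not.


Differences: arithmetic usage differs — yet all 28 inputs agree.
verdict: equivalent


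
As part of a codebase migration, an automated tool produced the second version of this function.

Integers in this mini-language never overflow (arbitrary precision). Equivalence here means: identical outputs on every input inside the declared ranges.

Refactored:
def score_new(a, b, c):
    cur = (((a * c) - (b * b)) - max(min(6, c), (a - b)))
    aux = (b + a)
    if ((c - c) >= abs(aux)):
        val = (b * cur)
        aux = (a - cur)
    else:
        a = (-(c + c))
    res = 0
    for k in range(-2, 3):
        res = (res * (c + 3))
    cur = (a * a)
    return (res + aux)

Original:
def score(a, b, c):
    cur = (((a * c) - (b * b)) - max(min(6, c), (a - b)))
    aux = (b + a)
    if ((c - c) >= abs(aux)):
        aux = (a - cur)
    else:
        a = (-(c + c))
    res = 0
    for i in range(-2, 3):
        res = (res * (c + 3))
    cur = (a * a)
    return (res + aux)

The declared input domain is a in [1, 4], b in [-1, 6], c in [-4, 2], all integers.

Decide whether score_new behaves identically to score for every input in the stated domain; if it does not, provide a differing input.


Differences: statement counts differ, plus arithmetic usage differs, plus local variable names differ — yet all 224 inputs agree.
verdict: equivalent


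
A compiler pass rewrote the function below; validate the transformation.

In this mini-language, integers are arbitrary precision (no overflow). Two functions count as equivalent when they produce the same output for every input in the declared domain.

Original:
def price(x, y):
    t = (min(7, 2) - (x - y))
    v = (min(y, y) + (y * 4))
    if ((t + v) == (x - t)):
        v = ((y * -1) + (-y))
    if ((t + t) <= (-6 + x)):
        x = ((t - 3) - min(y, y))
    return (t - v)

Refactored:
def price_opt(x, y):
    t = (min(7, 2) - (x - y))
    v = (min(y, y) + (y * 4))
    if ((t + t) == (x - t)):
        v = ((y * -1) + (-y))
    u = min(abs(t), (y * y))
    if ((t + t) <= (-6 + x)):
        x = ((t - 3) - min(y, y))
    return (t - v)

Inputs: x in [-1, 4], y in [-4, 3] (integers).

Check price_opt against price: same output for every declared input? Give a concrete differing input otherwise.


At x=-1, y=-1: price gives 0, price_opt gives 7.
verdict: not equivalent; witness: x=-1, y=-1


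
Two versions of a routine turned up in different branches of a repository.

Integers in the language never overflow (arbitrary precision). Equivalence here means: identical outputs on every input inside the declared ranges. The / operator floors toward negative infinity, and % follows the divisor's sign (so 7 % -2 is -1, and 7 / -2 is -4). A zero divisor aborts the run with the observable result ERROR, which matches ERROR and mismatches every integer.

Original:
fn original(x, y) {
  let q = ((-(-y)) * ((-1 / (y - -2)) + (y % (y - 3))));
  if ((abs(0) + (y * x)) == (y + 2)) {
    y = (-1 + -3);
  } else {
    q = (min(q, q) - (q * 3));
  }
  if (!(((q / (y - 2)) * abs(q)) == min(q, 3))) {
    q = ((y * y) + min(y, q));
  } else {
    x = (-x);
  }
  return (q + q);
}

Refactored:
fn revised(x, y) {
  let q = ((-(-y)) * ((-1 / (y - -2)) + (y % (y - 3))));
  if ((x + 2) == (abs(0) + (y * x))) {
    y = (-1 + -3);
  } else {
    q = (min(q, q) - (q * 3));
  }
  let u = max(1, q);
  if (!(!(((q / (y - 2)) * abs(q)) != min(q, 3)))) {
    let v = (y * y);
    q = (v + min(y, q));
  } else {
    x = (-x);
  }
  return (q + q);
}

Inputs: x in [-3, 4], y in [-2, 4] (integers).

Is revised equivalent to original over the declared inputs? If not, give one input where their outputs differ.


Not equivalent: x=3, y=1 separates them (24 vs 4).
original: q := -2 | ((abs(0) + (y * x)) == (y + 2)): true | y := -4 | (!(((q / (y - 2)) * abs(q)) == min(q, 3))): true | q := 12 | result 24
revised: q := -2 | ((x + 2) == (abs(0) + (y * x))): false | q := 4 | u := 4 | (!(!(((q / (y - 2)) * abs(q)) != min(q, 3)))): true | v := 1 | q := 2 | result 4
verdict: not equivalent; witness: x=3, y=1


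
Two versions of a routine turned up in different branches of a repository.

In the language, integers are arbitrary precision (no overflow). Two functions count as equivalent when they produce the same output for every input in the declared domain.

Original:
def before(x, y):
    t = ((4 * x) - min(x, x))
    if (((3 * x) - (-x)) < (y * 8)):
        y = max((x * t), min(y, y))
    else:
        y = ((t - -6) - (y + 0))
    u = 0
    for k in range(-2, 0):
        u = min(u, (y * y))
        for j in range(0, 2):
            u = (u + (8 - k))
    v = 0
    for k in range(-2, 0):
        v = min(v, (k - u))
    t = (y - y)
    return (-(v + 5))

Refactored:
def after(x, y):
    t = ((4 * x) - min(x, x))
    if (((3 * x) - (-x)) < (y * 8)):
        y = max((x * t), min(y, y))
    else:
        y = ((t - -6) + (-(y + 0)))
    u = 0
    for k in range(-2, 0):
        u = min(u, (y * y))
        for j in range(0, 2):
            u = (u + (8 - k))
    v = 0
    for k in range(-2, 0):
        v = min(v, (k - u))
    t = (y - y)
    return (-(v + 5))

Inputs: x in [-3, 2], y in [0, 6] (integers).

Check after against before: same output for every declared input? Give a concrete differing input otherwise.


The two versions differ — the changes include arithmetic usage differs.
One worked example (x=2, y=5) — before: t=6, then (((3 * x) - (-x)) < (y * 8)) is true, then y=12, then u=0, then (k=-2), then u=0, then (j=0), then u=10, then (j=1), then u=20, then (k=-1), then u=20, then (j=0), then u=29, then (j=1), then u=38, then v=0, then (k=-2), then v=-40, then (k=-1), then v=-40, then t=0, then returns 35; after: t=6, then (((3 * x) - (-x)) < (y * 8)) is true, then y=12, then u=0, then (k=-2), then u=0, then (j=0), then u=10, then (j=1), then u=20, then (k=-1), then u=20, then (j=0), then u=29, then (j=1), then u=38, then v=0, then (k=-2), then v=-40, then (k=-1), then v=-40, then t=0, then returns 35; agreement on 35.
Checked all 42 inputs in the declared domain: the outputs agree on every one.
verdict: equivalent


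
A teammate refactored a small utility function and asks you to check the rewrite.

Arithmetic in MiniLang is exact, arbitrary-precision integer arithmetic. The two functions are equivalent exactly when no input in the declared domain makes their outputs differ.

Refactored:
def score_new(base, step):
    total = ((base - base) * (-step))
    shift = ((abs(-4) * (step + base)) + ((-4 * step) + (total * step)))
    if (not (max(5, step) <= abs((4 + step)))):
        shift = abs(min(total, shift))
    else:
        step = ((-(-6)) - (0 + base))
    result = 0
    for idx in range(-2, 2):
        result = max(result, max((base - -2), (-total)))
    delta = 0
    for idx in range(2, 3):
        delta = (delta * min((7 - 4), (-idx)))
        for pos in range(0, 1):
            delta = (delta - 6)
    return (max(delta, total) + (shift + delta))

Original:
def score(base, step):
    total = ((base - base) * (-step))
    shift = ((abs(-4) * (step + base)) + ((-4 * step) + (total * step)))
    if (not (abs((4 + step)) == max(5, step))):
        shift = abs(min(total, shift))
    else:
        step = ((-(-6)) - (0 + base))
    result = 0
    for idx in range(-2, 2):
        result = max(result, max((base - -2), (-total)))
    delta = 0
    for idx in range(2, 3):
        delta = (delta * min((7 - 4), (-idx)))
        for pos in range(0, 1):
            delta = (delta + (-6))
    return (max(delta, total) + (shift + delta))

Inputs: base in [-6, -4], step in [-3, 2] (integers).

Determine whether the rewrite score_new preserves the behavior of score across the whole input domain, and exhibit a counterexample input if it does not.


Not equivalent: base=-6, step=2 separates them (18 vs -30).
score: total := 0 | shift := -24 | (not (abs((4 + step)) == max(5, step))): true | shift := 24 | result := 0 | iter idx=-2: | result := 0 | iter idx=-1: | result := 0 | iter idx=0: | result := 0 | iter idx=1: | result := 0 | delta := 0 | iter idx=2: | delta := 0 | iter pos=0: | delta := -6 | result 18
score_new: total := 0 | shift := -24 | (not (max(5, step) <= abs((4 + step)))): false | step := 12 | result := 0 | iter idx=-2: | result := 0 | iter idx=-1: | result := 0 | iter idx=0: | result := 0 | iter idx=1: | result := 0 | delta := 0 | iter idx=2: | delta := 0 | iter pos=0: | delta := -6 | result -30
verdict: not equivalent; witness: base=-6, step=2


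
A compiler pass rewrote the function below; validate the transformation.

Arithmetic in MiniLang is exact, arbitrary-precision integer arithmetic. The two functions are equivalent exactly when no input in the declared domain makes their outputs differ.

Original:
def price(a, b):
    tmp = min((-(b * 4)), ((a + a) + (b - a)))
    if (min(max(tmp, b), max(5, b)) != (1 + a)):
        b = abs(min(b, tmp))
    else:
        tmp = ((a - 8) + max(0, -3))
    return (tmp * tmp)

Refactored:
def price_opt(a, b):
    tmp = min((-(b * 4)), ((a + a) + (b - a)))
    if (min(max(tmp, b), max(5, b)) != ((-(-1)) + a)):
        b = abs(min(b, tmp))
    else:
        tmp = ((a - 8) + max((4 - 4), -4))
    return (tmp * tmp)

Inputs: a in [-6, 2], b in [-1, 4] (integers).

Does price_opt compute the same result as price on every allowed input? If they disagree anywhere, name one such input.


The suspicious edit (`-3` became `-4`) never changes the result for any input inside the declared domain; all 54 inputs agree.
verdict: equivalent


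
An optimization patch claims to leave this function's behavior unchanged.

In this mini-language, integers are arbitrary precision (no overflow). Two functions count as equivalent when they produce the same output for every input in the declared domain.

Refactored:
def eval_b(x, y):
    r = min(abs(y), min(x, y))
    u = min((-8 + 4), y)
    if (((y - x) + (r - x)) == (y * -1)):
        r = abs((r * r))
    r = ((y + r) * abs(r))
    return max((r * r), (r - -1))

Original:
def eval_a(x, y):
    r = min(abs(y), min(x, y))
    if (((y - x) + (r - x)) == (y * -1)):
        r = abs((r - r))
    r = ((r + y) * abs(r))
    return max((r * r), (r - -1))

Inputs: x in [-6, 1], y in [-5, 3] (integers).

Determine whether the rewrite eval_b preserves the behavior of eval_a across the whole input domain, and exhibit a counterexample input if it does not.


There is a counterexample at x=-6, y=-3: 1 on one side, 1411344 on the other.
eval_a: r becomes -6; next (((y - x) + (r - x)) == (y * -1)) evaluates to true; next r becomes 0; next r becomes 0; next final value 1
eval_b: r becomes -6; next u becomes -4; next (((y - x) + (r - x)) == (y * -1)) evaluates to true; next r becomes 36; next r becomes 1188; next final value 1411344
verdict: not equivalent; witness: x=-6, y=-3


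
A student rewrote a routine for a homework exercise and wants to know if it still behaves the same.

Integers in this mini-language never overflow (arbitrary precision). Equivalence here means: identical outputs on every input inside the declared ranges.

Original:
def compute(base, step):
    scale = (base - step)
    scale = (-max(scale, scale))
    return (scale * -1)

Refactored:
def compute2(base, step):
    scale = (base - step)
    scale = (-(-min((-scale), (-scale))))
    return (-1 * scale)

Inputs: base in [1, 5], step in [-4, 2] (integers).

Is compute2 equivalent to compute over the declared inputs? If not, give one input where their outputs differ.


This is a faithful refactor — min/max/abs usage differs, but the computed results match everywhere.
One worked example (base=5, step=1) — compute: scale := 4 | scale := -4 | result 4; compute2: scale := 4 | scale := -4 | result 4; agreement on 4.
Across all 35 domain points the two functions coincide.
verdict: equivalent


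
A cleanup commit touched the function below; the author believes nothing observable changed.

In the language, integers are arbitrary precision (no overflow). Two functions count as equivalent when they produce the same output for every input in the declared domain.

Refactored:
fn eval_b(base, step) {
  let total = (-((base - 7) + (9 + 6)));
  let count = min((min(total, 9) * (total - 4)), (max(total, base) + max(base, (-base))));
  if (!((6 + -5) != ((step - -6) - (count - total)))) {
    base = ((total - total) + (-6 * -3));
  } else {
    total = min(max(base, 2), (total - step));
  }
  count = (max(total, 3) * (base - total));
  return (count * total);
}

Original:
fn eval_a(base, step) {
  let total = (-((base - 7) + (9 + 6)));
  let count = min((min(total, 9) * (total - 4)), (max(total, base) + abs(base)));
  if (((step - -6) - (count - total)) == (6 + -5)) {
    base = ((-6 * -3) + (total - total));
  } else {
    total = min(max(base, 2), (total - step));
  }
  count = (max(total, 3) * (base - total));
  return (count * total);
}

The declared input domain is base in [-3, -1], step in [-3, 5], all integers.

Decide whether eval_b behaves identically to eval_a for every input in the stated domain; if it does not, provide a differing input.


The two versions differ — the changes include boolean connective usage differs; and comparison usage differs; and min/max/abs usage differs.
One worked example (base=-2, step=5) — eval_a: total becomes -6; next count becomes 0; next (((step - -6) - (count - total)) == (6 + -5)) evaluates to false; next total becomes -11; next count becomes 27; next final value -297; eval_b: total becomes -6; next count becomes 0; next (!((6 + -5) != ((step - -6) - (count - total)))) evaluates to false; next total becomes -11; next count becomes 27; next final value -297; agreement on -297.
An exhaustive pass over the 27 declared inputs shows identical outputs.
verdict: equivalent


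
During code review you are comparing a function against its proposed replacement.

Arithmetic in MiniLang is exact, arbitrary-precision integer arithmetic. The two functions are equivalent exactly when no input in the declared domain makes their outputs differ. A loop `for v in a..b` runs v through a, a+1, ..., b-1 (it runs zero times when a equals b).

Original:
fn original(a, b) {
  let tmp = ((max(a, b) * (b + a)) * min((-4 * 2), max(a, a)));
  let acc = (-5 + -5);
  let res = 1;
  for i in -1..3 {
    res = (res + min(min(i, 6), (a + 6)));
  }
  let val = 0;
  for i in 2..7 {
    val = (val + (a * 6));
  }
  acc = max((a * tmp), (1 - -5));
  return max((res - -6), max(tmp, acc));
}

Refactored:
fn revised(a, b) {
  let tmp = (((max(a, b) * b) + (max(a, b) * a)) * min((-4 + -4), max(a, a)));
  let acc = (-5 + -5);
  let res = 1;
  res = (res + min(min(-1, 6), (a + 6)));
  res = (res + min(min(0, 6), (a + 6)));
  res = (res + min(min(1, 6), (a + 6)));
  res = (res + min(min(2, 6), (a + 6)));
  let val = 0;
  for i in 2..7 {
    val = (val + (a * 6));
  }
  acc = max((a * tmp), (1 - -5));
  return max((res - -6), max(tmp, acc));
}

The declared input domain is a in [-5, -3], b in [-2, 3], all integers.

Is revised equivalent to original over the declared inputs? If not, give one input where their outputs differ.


Although constant usage differs, statement counts differ, loop structure differs, min/max/abs usage differs, arithmetic usage differs, 18/18 inputs agree.
verdict: equivalent


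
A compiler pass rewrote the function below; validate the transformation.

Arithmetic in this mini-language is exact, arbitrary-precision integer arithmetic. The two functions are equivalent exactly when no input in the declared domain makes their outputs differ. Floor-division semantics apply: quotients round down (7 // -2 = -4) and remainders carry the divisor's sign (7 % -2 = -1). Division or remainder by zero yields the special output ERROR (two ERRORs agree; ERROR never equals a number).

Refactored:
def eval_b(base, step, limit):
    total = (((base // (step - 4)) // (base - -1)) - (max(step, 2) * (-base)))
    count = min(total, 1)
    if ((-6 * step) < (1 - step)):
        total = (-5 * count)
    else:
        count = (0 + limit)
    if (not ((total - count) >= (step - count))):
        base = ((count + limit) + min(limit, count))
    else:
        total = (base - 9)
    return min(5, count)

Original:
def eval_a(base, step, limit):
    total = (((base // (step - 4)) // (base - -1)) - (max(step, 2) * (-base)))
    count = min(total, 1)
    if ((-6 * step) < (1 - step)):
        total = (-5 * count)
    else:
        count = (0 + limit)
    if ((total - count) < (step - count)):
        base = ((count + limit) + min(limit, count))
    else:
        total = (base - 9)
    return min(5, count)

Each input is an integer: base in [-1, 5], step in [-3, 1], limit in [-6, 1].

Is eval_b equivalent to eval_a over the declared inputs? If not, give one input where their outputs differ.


Although comparison usage differs; also boolean connective usage differs, 280/280 inputs agree.
verdict: equivalent
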